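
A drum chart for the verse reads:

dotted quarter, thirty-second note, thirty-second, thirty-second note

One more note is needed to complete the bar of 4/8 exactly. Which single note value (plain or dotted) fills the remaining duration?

thirty-second note

The bar of 4/8 = 16 thirty-second notes.
Each duration in thirty-second notes: dotted quarter = 12; thirty-second note = 1; thirty-second = 1; thirty-second note = 1.
Sum: 12 + 1 + 1 + 1 = 15.
Remaining: 16 − 15 = 1 thirty-second note, which is a thirty-second note.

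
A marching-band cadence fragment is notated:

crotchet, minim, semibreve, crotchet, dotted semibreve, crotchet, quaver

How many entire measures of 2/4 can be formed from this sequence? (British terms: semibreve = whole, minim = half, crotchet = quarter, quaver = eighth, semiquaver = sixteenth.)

One bar of 2/4 = 4 eighth notes.
Express everything in eighth notes: crotchet = 2; minim = 4; semibreve = 8; crotchet = 2; dotted semibreve = 12; crotchet = 2; quaver = 1.
Altogether 2 + 4 + 8 + 2 + 12 + 2 + 1 = 31.
31 ÷ 4 = 7 complete bars with 3 left over.

7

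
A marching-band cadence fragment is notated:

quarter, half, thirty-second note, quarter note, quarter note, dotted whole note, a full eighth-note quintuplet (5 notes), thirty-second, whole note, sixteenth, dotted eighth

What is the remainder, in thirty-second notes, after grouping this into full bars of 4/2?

18

One bar of 4/2 = 64 thirty-second notes.
In thirty-second notes: quarter = 8; half = 16; thirty-second note = 1; quarter note = 8; quarter note = 8; dotted whole note = 48; a full eighth-note quintuplet (5 notes) (five quintuplet eighths span one half) = 16; thirty-second = 1; whole note = 32; sixteenth = 2; dotted eighth = 6.
Altogether 8 + 16 + 1 + 8 + 8 + 48 + 16 + 1 + 32 + 2 + 6 = 146.
146 ÷ 64 = 2 complete bars with 18 thirty-second notes remaining.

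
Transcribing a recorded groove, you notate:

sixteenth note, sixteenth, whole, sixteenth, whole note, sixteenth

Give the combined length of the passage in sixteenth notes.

36

Working in sixteenth notes: sixteenth note = 1; sixteenth = 1; whole = 16; sixteenth = 1; whole note = 16; sixteenth = 1.
Sum: 1 + 1 + 16 + 1 + 16 + 1 = 36 sixteenth notes.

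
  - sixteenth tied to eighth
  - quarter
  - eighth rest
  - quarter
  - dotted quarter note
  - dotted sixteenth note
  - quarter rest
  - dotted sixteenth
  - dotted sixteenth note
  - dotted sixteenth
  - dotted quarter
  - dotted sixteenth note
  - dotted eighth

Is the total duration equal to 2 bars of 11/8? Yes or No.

One bar of 11/8 = 44 thirty-second notes, so 2 bars = 88.
In thirty-second notes: sixteenth tied to eighth (sixteenth + eighth) = 6; quarter = 8; eighth rest = 4; quarter = 8; dotted quarter note = 12; dotted sixteenth note = 3; quarter rest = 8; dotted sixteenth = 3; dotted sixteenth note = 3; dotted sixteenth = 3; dotted quarter = 12; dotted sixteenth note = 3; dotted eighth = 6.
Altogether 6 + 8 + 4 + 8 + 12 + 3 + 8 + 3 + 3 + 3 + 12 + 3 + 6 = 79.
79 falls short of 88, so the answer is No.

No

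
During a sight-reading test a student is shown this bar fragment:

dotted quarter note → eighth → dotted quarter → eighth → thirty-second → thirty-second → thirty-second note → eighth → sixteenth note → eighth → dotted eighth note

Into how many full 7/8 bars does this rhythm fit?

1

One bar of 7/8 = 28 thirty-second notes.
In thirty-second notes: dotted quarter note = 12; eighth = 4; dotted quarter = 12; eighth = 4; thirty-second = 1; thirty-second = 1; thirty-second note = 1; eighth = 4; sixteenth note = 2; eighth = 4; dotted eighth note = 6.
Sum: 12 + 4 + 12 + 4 + 1 + 1 + 1 + 4 + 2 + 4 + 6 = 51.
51 ÷ 28 = 1 complete bar with 23 left over.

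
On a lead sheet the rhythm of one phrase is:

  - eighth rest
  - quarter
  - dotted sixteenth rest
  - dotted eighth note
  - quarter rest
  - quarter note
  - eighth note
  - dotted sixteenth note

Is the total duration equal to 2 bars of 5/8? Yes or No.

One bar of 5/8 = 20 thirty-second notes, so 2 bars = 40.
In thirty-second notes: eighth rest = 4; quarter = 8; dotted sixteenth rest = 3; dotted eighth note = 6; quarter rest = 8; quarter note = 8; eighth note = 4; dotted sixteenth note = 3.
Total: 4 + 8 + 3 + 6 + 8 + 8 + 4 + 3 = 44.
44 exceeds 40, so the answer is No.

No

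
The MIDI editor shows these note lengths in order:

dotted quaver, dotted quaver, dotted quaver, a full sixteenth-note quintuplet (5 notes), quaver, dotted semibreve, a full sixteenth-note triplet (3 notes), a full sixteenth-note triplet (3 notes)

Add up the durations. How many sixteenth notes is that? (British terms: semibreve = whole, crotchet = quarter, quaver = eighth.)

Each duration in sixteenth notes: dotted quaver = 3; dotted quaver = 3; dotted quaver = 3; a full sixteenth-note quintuplet (5 notes) (five quintuplet sixteenths span one quarter) = 4; quaver = 2; dotted semibreve = 24; a full sixteenth-note triplet (3 notes) (three triplet sixteenths span one eighth) = 2; a full sixteenth-note triplet (3 notes) (three triplet sixteenths span one eighth) = 2.
Adding: 3 + 3 + 3 + 4 + 2 + 24 + 2 + 2 = 43 sixteenth notes.

43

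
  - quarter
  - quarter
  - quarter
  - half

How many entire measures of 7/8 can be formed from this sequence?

1

One bar of 7/8 = 7 eighth notes.
Convert each value to eighth notes: quarter = 2; quarter = 2; quarter = 2; half = 4.
Altogether 2 + 2 + 2 + 4 = 10.
10 ÷ 7 = 1 complete bar with 3 left over.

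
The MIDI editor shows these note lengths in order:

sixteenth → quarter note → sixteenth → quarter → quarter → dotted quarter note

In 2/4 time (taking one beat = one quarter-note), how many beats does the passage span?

One quarter-note beat = 4 sixteenth notes.
In sixteenth notes: sixteenth = 1; quarter note = 4; sixteenth = 1; quarter = 4; quarter = 4; dotted quarter note = 6.
Adding: 1 + 4 + 1 + 4 + 4 + 6 = 20.
20 ÷ 4 = 5 beats.

5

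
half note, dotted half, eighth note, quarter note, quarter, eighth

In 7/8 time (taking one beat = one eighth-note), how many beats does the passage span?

16

One eighth-note beat = 2 sixteenth notes.
Working in sixteenth notes: half note = 8; dotted half = 12; eighth note = 2; quarter note = 4; quarter = 4; eighth = 2.
Total: 8 + 12 + 2 + 4 + 4 + 2 = 32.
32 ÷ 2 = 16 beats.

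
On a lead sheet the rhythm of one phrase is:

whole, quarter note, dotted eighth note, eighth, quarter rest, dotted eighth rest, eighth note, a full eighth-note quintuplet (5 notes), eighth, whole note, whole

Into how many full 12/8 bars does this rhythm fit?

One bar of 12/8 = 24 sixteenth notes.
Convert each value to sixteenth notes: whole = 16; quarter note = 4; dotted eighth note = 3; eighth = 2; quarter rest = 4; dotted eighth rest = 3; eighth note = 2; a full eighth-note quintuplet (5 notes) (five quintuplet eighths span one half) = 8; eighth = 2; whole note = 16; whole = 16.
Total: 16 + 4 + 3 + 2 + 4 + 3 + 2 + 8 + 2 + 16 + 16 = 76.
76 ÷ 24 = 3 complete bars with 4 left over.

3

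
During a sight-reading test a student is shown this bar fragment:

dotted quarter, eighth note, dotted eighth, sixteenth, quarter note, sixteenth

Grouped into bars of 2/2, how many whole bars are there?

One bar of 2/2 = 16 sixteenth notes.
In sixteenth notes: dotted quarter = 6; eighth note = 2; dotted eighth = 3; sixteenth = 1; quarter note = 4; sixteenth = 1.
Altogether 6 + 2 + 3 + 1 + 4 + 1 = 17.
17 ÷ 16 = 1 complete bar with 1 left over.

1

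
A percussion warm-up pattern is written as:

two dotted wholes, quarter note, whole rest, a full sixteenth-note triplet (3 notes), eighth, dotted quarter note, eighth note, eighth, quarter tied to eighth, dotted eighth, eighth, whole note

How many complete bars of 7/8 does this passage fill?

One bar of 7/8 = 14 sixteenth notes.
Each duration in sixteenth notes: dotted whole = 24; dotted whole = 24; quarter note = 4; whole rest = 16; a full sixteenth-note triplet (3 notes) (three triplet sixteenths span one eighth) = 2; eighth = 2; dotted quarter note = 6; eighth note = 2; eighth = 2; quarter tied to eighth (quarter + eighth) = 6; dotted eighth = 3; eighth = 2; whole note = 16.
Adding: 24 + 24 + 4 + 16 + 2 + 2 + 6 + 2 + 2 + 6 + 3 + 2 + 16 = 109.
109 ÷ 14 = 7 complete bars with 11 left over.

7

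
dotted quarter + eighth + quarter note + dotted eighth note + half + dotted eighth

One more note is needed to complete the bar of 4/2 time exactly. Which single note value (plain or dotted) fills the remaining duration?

The bar of 4/2 = 32 sixteenth notes.
Express everything in sixteenth notes: dotted quarter = 6; eighth = 2; quarter note = 4; dotted eighth note = 3; half = 8; dotted eighth = 3.
Altogether 6 + 2 + 4 + 3 + 8 + 3 = 26.
Remaining: 32 − 26 = 6 sixteenth notes, which is a dotted quarter note.

dotted quarter note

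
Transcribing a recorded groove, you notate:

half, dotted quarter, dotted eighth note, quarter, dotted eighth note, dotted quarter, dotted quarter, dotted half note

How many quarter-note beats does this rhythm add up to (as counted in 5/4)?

One quarter-note beat = 4 sixteenth notes.
Convert each value to sixteenth notes: half = 8; dotted quarter = 6; dotted eighth note = 3; quarter = 4; dotted eighth note = 3; dotted quarter = 6; dotted quarter = 6; dotted half note = 12.
Adding: 8 + 6 + 3 + 4 + 3 + 6 + 6 + 12 = 48.
48 ÷ 4 = 12 beats.

12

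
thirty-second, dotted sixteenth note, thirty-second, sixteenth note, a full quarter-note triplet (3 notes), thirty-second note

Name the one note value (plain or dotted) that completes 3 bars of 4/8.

dotted half note

3 bars of 4/8 = 48 thirty-second notes.
Express everything in thirty-second notes: thirty-second = 1; dotted sixteenth note = 3; thirty-second = 1; sixteenth note = 2; a full quarter-note triplet (3 notes) (three triplet quarters span one half) = 16; thirty-second note = 1.
Sum: 1 + 3 + 1 + 2 + 16 + 1 = 24.
Remaining: 48 − 24 = 24 thirty-second notes, which is a dotted half note.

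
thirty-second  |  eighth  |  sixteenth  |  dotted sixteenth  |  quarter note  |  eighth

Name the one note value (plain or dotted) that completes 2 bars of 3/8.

2 bars of 3/8 = 24 thirty-second notes.
Express everything in thirty-second notes: thirty-second = 1; eighth = 4; sixteenth = 2; dotted sixteenth = 3; quarter note = 8; eighth = 4.
Adding: 1 + 4 + 2 + 3 + 8 + 4 = 22.
Remaining: 24 − 22 = 2 thirty-second notes, which is a sixteenth note.

sixteenth note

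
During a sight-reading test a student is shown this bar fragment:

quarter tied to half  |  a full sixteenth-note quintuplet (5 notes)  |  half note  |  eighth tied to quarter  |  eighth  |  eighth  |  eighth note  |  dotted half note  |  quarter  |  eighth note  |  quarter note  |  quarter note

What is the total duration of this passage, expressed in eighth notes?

Working in eighth notes: quarter tied to half (quarter + half) = 6; a full sixteenth-note quintuplet (5 notes) (five quintuplet sixteenths span one quarter) = 2; half note = 4; eighth tied to quarter (eighth + quarter) = 3; eighth = 1; eighth = 1; eighth note = 1; dotted half note = 6; quarter = 2; eighth note = 1; quarter note = 2; quarter note = 2.
Adding: 6 + 2 + 4 + 3 + 1 + 1 + 1 + 6 + 2 + 1 + 2 + 2 = 31 eighth notes.

31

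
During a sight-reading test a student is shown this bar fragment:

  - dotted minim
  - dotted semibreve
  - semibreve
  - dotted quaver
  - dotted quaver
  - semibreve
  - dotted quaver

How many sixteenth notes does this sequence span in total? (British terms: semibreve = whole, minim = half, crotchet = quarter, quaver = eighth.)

77

Convert each value to sixteenth notes: dotted minim = 12; dotted semibreve = 24; semibreve = 16; dotted quaver = 3; dotted quaver = 3; semibreve = 16; dotted quaver = 3.
Altogether 12 + 24 + 16 + 3 + 3 + 16 + 3 = 77 sixteenth notes.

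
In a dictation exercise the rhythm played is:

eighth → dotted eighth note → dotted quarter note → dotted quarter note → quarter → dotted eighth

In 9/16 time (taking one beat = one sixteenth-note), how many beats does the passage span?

24

One sixteenth-note beat = 2 thirty-second notes.
Working in thirty-second notes: eighth = 4; dotted eighth note = 6; dotted quarter note = 12; dotted quarter note = 12; quarter = 8; dotted eighth = 6.
Adding: 4 + 6 + 12 + 12 + 8 + 6 = 48.
48 ÷ 2 = 24 beats.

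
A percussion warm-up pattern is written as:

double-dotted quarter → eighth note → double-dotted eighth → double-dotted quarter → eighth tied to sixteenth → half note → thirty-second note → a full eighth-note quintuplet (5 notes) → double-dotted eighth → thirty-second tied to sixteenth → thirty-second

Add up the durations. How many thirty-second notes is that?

Each duration in thirty-second notes: double-dotted quarter = 14; eighth note = 4; double-dotted eighth = 7; double-dotted quarter = 14; eighth tied to sixteenth (eighth + sixteenth) = 6; half note = 16; thirty-second note = 1; a full eighth-note quintuplet (5 notes) (five quintuplet eighths span one half) = 16; double-dotted eighth = 7; thirty-second tied to sixteenth (thirty-second + sixteenth) = 3; thirty-second = 1.
Total: 14 + 4 + 7 + 14 + 6 + 16 + 1 + 16 + 7 + 3 + 1 = 89 thirty-second notes.

89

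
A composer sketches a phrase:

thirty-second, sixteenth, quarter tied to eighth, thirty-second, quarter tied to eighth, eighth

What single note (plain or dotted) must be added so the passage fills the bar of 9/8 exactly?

eighth note

The bar of 9/8 = 36 thirty-second notes.
Working in thirty-second notes: thirty-second = 1; sixteenth = 2; quarter tied to eighth (quarter + eighth) = 12; thirty-second = 1; quarter tied to eighth (quarter + eighth) = 12; eighth = 4.
Altogether 1 + 2 + 12 + 1 + 12 + 4 = 32.
Remaining: 36 − 32 = 4 thirty-second notes, which is a eighth note.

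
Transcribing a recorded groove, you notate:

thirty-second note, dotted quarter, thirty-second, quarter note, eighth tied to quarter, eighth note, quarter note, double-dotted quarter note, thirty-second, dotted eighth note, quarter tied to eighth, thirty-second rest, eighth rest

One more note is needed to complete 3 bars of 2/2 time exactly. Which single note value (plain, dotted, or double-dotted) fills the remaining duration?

dotted quarter note

3 bars of 2/2 = 96 thirty-second notes.
In thirty-second notes: thirty-second note = 1; dotted quarter = 12; thirty-second = 1; quarter note = 8; eighth tied to quarter (eighth + quarter) = 12; eighth note = 4; quarter note = 8; double-dotted quarter note = 14; thirty-second = 1; dotted eighth note = 6; quarter tied to eighth (quarter + eighth) = 12; thirty-second rest = 1; eighth rest = 4.
Altogether 1 + 12 + 1 + 8 + 12 + 4 + 8 + 14 + 1 + 6 + 12 + 1 + 4 = 84.
Remaining: 96 − 84 = 12 thirty-second notes, which is a dotted quarter note.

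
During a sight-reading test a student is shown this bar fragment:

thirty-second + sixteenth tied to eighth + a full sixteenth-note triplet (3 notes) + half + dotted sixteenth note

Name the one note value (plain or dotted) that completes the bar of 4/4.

sixteenth note

The bar of 4/4 = 32 thirty-second notes.
Each duration in thirty-second notes: thirty-second = 1; sixteenth tied to eighth (sixteenth + eighth) = 6; a full sixteenth-note triplet (3 notes) (three triplet sixteenths span one eighth) = 4; half = 16; dotted sixteenth note = 3.
Sum: 1 + 6 + 4 + 16 + 3 = 30.
Remaining: 32 − 30 = 2 thirty-second notes, which is a sixteenth note.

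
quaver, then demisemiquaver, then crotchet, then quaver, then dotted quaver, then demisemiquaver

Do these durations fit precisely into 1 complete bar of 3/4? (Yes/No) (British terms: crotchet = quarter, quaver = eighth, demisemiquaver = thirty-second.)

One bar of 3/4 = 24 thirty-second notes.
In thirty-second notes: quaver = 4; demisemiquaver = 1; crotchet = 8; quaver = 4; dotted quaver = 6; demisemiquaver = 1.
Total: 4 + 1 + 8 + 4 + 6 + 1 = 24.
24 equals 24, so the answer is Yes.

Yes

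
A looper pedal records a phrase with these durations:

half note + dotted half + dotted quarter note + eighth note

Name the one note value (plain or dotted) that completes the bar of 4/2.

quarter note

The bar of 4/2 = 16 eighth notes.
Each duration in eighth notes: half note = 4; dotted half = 6; dotted quarter note = 3; eighth note = 1.
Sum: 4 + 6 + 3 + 1 = 14.
Remaining: 16 − 14 = 2 eighth notes, which is a quarter note.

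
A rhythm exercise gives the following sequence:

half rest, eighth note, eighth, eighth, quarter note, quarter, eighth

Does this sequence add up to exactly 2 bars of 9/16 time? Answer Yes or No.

No

One bar of 9/16 = 9 sixteenth notes, so 2 bars = 18.
Express everything in sixteenth notes: half rest = 8; eighth note = 2; eighth = 2; eighth = 2; quarter note = 4; quarter = 4; eighth = 2.
Sum: 8 + 2 + 2 + 2 + 4 + 4 + 2 = 24.
24 exceeds 18, so the answer is No.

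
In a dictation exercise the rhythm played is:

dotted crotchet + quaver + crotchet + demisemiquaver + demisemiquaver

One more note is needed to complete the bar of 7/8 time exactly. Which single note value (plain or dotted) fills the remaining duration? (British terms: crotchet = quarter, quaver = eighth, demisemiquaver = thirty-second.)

The bar of 7/8 = 28 thirty-second notes.
In thirty-second notes: dotted crotchet = 12; quaver = 4; crotchet = 8; demisemiquaver = 1; demisemiquaver = 1.
Altogether 12 + 4 + 8 + 1 + 1 = 26.
Remaining: 28 − 26 = 2 thirty-second notes, which is a sixteenth note.

sixteenth note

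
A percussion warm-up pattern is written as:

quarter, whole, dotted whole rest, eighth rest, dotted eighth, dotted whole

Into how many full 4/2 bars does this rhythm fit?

One bar of 4/2 = 32 sixteenth notes.
In sixteenth notes: quarter = 4; whole = 16; dotted whole rest = 24; eighth rest = 2; dotted eighth = 3; dotted whole = 24.
Sum: 4 + 16 + 24 + 2 + 3 + 24 = 73.
73 ÷ 32 = 2 complete bars with 9 left over.

2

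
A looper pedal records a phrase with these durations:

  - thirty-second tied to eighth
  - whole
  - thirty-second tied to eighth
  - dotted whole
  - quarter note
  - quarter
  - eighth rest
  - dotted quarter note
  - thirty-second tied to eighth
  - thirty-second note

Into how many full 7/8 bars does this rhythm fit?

One bar of 7/8 = 28 thirty-second notes.
Working in thirty-second notes: thirty-second tied to eighth (thirty-second + eighth) = 5; whole = 32; thirty-second tied to eighth (thirty-second + eighth) = 5; dotted whole = 48; quarter note = 8; quarter = 8; eighth rest = 4; dotted quarter note = 12; thirty-second tied to eighth (thirty-second + eighth) = 5; thirty-second note = 1.
Sum: 5 + 32 + 5 + 48 + 8 + 8 + 4 + 12 + 5 + 1 = 128.
128 ÷ 28 = 4 complete bars with 16 left over.

4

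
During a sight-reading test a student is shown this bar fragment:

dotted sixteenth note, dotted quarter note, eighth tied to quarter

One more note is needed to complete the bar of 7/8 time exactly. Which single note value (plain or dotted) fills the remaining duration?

The bar of 7/8 = 28 thirty-second notes.
Each duration in thirty-second notes: dotted sixteenth note = 3; dotted quarter note = 12; eighth tied to quarter (eighth + quarter) = 12.
Sum: 3 + 12 + 12 = 27.
Remaining: 28 − 27 = 1 thirty-second note, which is a thirty-second note.

thirty-second note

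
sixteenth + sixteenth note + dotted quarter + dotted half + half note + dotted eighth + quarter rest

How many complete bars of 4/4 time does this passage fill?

2

One bar of 4/4 = 16 sixteenth notes.
Convert each value to sixteenth notes: sixteenth = 1; sixteenth note = 1; dotted quarter = 6; dotted half = 12; half note = 8; dotted eighth = 3; quarter rest = 4.
Sum: 1 + 1 + 6 + 12 + 8 + 3 + 4 = 35.
35 ÷ 16 = 2 complete bars with 3 left over.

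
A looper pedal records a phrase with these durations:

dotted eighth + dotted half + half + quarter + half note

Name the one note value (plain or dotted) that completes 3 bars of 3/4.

3 bars of 3/4 = 36 sixteenth notes.
Working in sixteenth notes: dotted eighth = 3; dotted half = 12; half = 8; quarter = 4; half note = 8.
Total: 3 + 12 + 8 + 4 + 8 = 35.
Remaining: 36 − 35 = 1 sixteenth note, which is a sixteenth note.

sixteenth note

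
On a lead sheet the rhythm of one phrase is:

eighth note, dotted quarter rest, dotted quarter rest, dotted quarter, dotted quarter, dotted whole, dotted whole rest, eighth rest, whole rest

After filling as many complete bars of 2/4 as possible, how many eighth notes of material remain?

One bar of 2/4 = 4 eighth notes.
Working in eighth notes: eighth note = 1; dotted quarter rest = 3; dotted quarter rest = 3; dotted quarter = 3; dotted quarter = 3; dotted whole = 12; dotted whole rest = 12; eighth rest = 1; whole rest = 8.
Adding: 1 + 3 + 3 + 3 + 3 + 12 + 12 + 1 + 8 = 46.
46 ÷ 4 = 11 complete bars with 2 eighth notes remaining.

2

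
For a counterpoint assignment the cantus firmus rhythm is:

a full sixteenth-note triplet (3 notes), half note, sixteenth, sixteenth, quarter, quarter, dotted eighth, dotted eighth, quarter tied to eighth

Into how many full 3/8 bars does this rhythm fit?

One bar of 3/8 = 6 sixteenth notes.
Working in sixteenth notes: a full sixteenth-note triplet (3 notes) (three triplet sixteenths span one eighth) = 2; half note = 8; sixteenth = 1; sixteenth = 1; quarter = 4; quarter = 4; dotted eighth = 3; dotted eighth = 3; quarter tied to eighth (quarter + eighth) = 6.
Adding: 2 + 8 + 1 + 1 + 4 + 4 + 3 + 3 + 6 = 32.
32 ÷ 6 = 5 complete bars with 2 left over.

5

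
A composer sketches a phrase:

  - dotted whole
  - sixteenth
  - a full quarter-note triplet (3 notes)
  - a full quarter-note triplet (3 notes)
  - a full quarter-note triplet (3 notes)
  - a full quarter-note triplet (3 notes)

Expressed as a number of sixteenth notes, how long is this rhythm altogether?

57

Convert each value to sixteenth notes: dotted whole = 24; sixteenth = 1; a full quarter-note triplet (3 notes) (three triplet quarters span one half) = 8; a full quarter-note triplet (3 notes) (three triplet quarters span one half) = 8; a full quarter-note triplet (3 notes) (three triplet quarters span one half) = 8; a full quarter-note triplet (3 notes) (three triplet quarters span one half) = 8.
Adding: 24 + 1 + 8 + 8 + 8 + 8 = 57 sixteenth notes.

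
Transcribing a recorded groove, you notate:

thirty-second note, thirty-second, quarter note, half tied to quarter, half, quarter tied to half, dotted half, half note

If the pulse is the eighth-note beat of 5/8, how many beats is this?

28.5

One eighth-note beat = 4 thirty-second notes.
Convert each value to thirty-second notes: thirty-second note = 1; thirty-second = 1; quarter note = 8; half tied to quarter (half + quarter) = 24; half = 16; quarter tied to half (quarter + half) = 24; dotted half = 24; half note = 16.
Adding: 1 + 1 + 8 + 24 + 16 + 24 + 24 + 16 = 114.
114 ÷ 4 = 28.5 beats.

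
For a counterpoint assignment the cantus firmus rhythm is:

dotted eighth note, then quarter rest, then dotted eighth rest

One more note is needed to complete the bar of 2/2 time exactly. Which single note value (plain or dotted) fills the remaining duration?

The bar of 2/2 = 16 sixteenth notes.
Express everything in sixteenth notes: dotted eighth note = 3; quarter rest = 4; dotted eighth rest = 3.
Total: 3 + 4 + 3 = 10.
Remaining: 16 − 10 = 6 sixteenth notes, which is a dotted quarter note.

dotted quarter note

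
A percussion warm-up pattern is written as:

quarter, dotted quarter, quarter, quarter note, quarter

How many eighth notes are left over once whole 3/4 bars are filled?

One bar of 3/4 = 6 eighth notes.
Working in eighth notes: quarter = 2; dotted quarter = 3; quarter = 2; quarter note = 2; quarter = 2.
Altogether 2 + 3 + 2 + 2 + 2 = 11.
11 ÷ 6 = 1 complete bar with 5 eighth notes remaining.

5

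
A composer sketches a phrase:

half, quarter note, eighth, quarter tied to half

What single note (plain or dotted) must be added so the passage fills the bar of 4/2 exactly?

dotted quarter note

The bar of 4/2 = 16 eighth notes.
Convert each value to eighth notes: half = 4; quarter note = 2; eighth = 1; quarter tied to half (quarter + half) = 6.
Altogether 4 + 2 + 1 + 6 = 13.
Remaining: 16 − 13 = 3 eighth notes, which is a dotted quarter note.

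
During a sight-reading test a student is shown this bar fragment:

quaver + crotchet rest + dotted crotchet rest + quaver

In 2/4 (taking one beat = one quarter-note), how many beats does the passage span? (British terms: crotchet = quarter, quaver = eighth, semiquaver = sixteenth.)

3.5

One quarter-note beat = 2 eighth notes.
Express everything in eighth notes: quaver = 1; crotchet rest = 2; dotted crotchet rest = 3; quaver = 1.
Altogether 1 + 2 + 3 + 1 = 7.
7 ÷ 2 = 3.5 beats.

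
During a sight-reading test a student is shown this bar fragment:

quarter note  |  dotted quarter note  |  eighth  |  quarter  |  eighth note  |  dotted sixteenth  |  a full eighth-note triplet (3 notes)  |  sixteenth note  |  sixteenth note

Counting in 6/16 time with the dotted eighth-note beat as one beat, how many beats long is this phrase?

8.5

One dotted eighth-note beat = 6 thirty-second notes.
Working in thirty-second notes: quarter note = 8; dotted quarter note = 12; eighth = 4; quarter = 8; eighth note = 4; dotted sixteenth = 3; a full eighth-note triplet (3 notes) (three triplet eighths span one quarter) = 8; sixteenth note = 2; sixteenth note = 2.
Sum: 8 + 12 + 4 + 8 + 4 + 3 + 8 + 2 + 2 = 51.
51 ÷ 6 = 8.5 beats.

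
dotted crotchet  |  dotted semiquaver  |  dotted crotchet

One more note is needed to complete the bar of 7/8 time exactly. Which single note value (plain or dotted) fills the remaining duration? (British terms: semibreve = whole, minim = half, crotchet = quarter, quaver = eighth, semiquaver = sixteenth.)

The bar of 7/8 = 28 thirty-second notes.
Express everything in thirty-second notes: dotted crotchet = 12; dotted semiquaver = 3; dotted crotchet = 12.
Sum: 12 + 3 + 12 = 27.
Remaining: 28 − 27 = 1 thirty-second note, which is a thirty-second note.

thirty-second note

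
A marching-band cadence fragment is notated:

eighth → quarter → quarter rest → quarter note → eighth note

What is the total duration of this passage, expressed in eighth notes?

8

In eighth notes: eighth = 1; quarter = 2; quarter rest = 2; quarter note = 2; eighth note = 1.
Adding: 1 + 2 + 2 + 2 + 1 = 8 eighth notes.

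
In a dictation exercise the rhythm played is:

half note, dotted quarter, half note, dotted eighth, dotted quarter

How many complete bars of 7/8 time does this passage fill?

2

One bar of 7/8 = 14 sixteenth notes.
Convert each value to sixteenth notes: half note = 8; dotted quarter = 6; half note = 8; dotted eighth = 3; dotted quarter = 6.
Sum: 8 + 6 + 8 + 3 + 6 = 31.
31 ÷ 14 = 2 complete bars with 3 left over.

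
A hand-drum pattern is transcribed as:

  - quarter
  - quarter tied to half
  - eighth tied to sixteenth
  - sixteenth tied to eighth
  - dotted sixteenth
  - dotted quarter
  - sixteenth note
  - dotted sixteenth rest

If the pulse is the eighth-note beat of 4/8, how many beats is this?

16

One eighth-note beat = 4 thirty-second notes.
Each duration in thirty-second notes: quarter = 8; quarter tied to half (quarter + half) = 24; eighth tied to sixteenth (eighth + sixteenth) = 6; sixteenth tied to eighth (sixteenth + eighth) = 6; dotted sixteenth = 3; dotted quarter = 12; sixteenth note = 2; dotted sixteenth rest = 3.
Altogether 8 + 24 + 6 + 6 + 3 + 12 + 2 + 3 = 64.
64 ÷ 4 = 16 beats.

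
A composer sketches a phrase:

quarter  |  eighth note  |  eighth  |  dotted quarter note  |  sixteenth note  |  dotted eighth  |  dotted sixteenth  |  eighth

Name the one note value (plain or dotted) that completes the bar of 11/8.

thirty-second note

The bar of 11/8 = 44 thirty-second notes.
Working in thirty-second notes: quarter = 8; eighth note = 4; eighth = 4; dotted quarter note = 12; sixteenth note = 2; dotted eighth = 6; dotted sixteenth = 3; eighth = 4.
Adding: 8 + 4 + 4 + 12 + 2 + 6 + 3 + 4 = 43.
Remaining: 44 − 43 = 1 thirty-second note, which is a thirty-second note.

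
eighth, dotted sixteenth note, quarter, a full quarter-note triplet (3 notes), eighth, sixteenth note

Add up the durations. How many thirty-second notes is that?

Each duration in thirty-second notes: eighth = 4; dotted sixteenth note = 3; quarter = 8; a full quarter-note triplet (3 notes) (three triplet quarters span one half) = 16; eighth = 4; sixteenth note = 2.
Altogether 4 + 3 + 8 + 16 + 4 + 2 = 37 thirty-second notes.

37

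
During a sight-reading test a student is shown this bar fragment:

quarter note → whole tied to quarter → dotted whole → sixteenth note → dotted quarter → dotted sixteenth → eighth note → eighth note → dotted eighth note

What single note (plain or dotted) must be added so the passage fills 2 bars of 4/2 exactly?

thirty-second note

2 bars of 4/2 = 128 thirty-second notes.
Working in thirty-second notes: quarter note = 8; whole tied to quarter (whole + quarter) = 40; dotted whole = 48; sixteenth note = 2; dotted quarter = 12; dotted sixteenth = 3; eighth note = 4; eighth note = 4; dotted eighth note = 6.
Altogether 8 + 40 + 48 + 2 + 12 + 3 + 4 + 4 + 6 = 127.
Remaining: 128 − 127 = 1 thirty-second note, which is a thirty-second note.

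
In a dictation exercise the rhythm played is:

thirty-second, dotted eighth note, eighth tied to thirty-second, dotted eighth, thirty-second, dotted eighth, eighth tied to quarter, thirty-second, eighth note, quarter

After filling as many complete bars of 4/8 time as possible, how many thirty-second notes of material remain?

One bar of 4/8 = 16 thirty-second notes.
Convert each value to thirty-second notes: thirty-second = 1; dotted eighth note = 6; eighth tied to thirty-second (eighth + thirty-second) = 5; dotted eighth = 6; thirty-second = 1; dotted eighth = 6; eighth tied to quarter (eighth + quarter) = 12; thirty-second = 1; eighth note = 4; quarter = 8.
Total: 1 + 6 + 5 + 6 + 1 + 6 + 12 + 1 + 4 + 8 = 50.
50 ÷ 16 = 3 complete bars with 2 thirty-second notes remaining.

2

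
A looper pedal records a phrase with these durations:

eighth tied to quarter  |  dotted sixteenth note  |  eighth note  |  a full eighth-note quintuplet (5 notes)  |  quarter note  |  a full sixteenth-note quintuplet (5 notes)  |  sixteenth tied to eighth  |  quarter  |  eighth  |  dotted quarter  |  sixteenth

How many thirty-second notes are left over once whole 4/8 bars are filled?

One bar of 4/8 = 16 thirty-second notes.
In thirty-second notes: eighth tied to quarter (eighth + quarter) = 12; dotted sixteenth note = 3; eighth note = 4; a full eighth-note quintuplet (5 notes) (five quintuplet eighths span one half) = 16; quarter note = 8; a full sixteenth-note quintuplet (5 notes) (five quintuplet sixteenths span one quarter) = 8; sixteenth tied to eighth (sixteenth + eighth) = 6; quarter = 8; eighth = 4; dotted quarter = 12; sixteenth = 2.
Adding: 12 + 3 + 4 + 16 + 8 + 8 + 6 + 8 + 4 + 12 + 2 = 83.
83 ÷ 16 = 5 complete bars with 3 thirty-second notes remaining.

3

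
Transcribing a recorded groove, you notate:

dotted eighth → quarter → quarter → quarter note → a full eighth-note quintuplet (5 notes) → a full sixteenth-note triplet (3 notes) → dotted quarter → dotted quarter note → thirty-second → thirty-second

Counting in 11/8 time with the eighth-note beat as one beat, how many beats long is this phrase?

One eighth-note beat = 4 thirty-second notes.
Each duration in thirty-second notes: dotted eighth = 6; quarter = 8; quarter = 8; quarter note = 8; a full eighth-note quintuplet (5 notes) (five quintuplet eighths span one half) = 16; a full sixteenth-note triplet (3 notes) (three triplet sixteenths span one eighth) = 4; dotted quarter = 12; dotted quarter note = 12; thirty-second = 1; thirty-second = 1.
Altogether 6 + 8 + 8 + 8 + 16 + 4 + 12 + 12 + 1 + 1 = 76.
76 ÷ 4 = 19 beats.

19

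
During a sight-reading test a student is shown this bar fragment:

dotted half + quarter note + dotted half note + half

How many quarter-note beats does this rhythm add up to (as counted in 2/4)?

One quarter-note beat = 2 eighth notes.
Express everything in eighth notes: dotted half = 6; quarter note = 2; dotted half note = 6; half = 4.
Adding: 6 + 2 + 6 + 4 = 18.
18 ÷ 2 = 9 beats.

9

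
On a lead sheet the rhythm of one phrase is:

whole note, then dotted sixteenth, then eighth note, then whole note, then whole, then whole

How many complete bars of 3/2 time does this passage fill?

One bar of 3/2 = 48 thirty-second notes.
In thirty-second notes: whole note = 32; dotted sixteenth = 3; eighth note = 4; whole note = 32; whole = 32; whole = 32.
Altogether 32 + 3 + 4 + 32 + 32 + 32 = 135.
135 ÷ 48 = 2 complete bars with 39 left over.

2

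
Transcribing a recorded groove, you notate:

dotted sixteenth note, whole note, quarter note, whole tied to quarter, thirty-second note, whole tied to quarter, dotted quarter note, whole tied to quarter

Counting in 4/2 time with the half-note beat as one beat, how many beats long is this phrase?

One half-note beat = 16 thirty-second notes.
Convert each value to thirty-second notes: dotted sixteenth note = 3; whole note = 32; quarter note = 8; whole tied to quarter (whole + quarter) = 40; thirty-second note = 1; whole tied to quarter (whole + quarter) = 40; dotted quarter note = 12; whole tied to quarter (whole + quarter) = 40.
Altogether 3 + 32 + 8 + 40 + 1 + 40 + 12 + 40 = 176.
176 ÷ 16 = 11 beats.

11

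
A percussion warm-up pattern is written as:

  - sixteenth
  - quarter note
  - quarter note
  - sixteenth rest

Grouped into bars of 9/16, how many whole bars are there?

One bar of 9/16 = 9 sixteenth notes.
Convert each value to sixteenth notes: sixteenth = 1; quarter note = 4; quarter note = 4; sixteenth rest = 1.
Adding: 1 + 4 + 4 + 1 = 10.
10 ÷ 9 = 1 complete bar with 1 left over.

1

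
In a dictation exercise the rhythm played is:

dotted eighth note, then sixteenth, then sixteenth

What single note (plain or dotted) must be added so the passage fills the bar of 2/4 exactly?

The bar of 2/4 = 8 sixteenth notes.
Convert each value to sixteenth notes: dotted eighth note = 3; sixteenth = 1; sixteenth = 1.
Adding: 3 + 1 + 1 = 5.
Remaining: 8 − 5 = 3 sixteenth notes, which is a dotted eighth note.

dotted eighth note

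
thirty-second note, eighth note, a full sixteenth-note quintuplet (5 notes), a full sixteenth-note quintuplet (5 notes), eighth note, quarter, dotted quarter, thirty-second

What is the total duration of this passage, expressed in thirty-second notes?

46

In thirty-second notes: thirty-second note = 1; eighth note = 4; a full sixteenth-note quintuplet (5 notes) (five quintuplet sixteenths span one quarter) = 8; a full sixteenth-note quintuplet (5 notes) (five quintuplet sixteenths span one quarter) = 8; eighth note = 4; quarter = 8; dotted quarter = 12; thirty-second = 1.
Adding: 1 + 4 + 8 + 8 + 4 + 8 + 12 + 1 = 46 thirty-second notes.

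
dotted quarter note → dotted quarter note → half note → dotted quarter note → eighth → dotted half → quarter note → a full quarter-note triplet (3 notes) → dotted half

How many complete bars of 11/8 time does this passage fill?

2

One bar of 11/8 = 11 eighth notes.
Each duration in eighth notes: dotted quarter note = 3; dotted quarter note = 3; half note = 4; dotted quarter note = 3; eighth = 1; dotted half = 6; quarter note = 2; a full quarter-note triplet (3 notes) (three triplet quarters span one half) = 4; dotted half = 6.
Total: 3 + 3 + 4 + 3 + 1 + 6 + 2 + 4 + 6 = 32.
32 ÷ 11 = 2 complete bars with 10 left over.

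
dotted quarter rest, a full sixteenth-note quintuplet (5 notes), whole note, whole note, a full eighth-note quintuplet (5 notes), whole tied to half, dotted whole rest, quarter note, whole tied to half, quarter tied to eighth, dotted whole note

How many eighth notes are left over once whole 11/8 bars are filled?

One bar of 11/8 = 11 eighth notes.
In eighth notes: dotted quarter rest = 3; a full sixteenth-note quintuplet (5 notes) (five quintuplet sixteenths span one quarter) = 2; whole note = 8; whole note = 8; a full eighth-note quintuplet (5 notes) (five quintuplet eighths span one half) = 4; whole tied to half (whole + half) = 12; dotted whole rest = 12; quarter note = 2; whole tied to half (whole + half) = 12; quarter tied to eighth (quarter + eighth) = 3; dotted whole note = 12.
Sum: 3 + 2 + 8 + 8 + 4 + 12 + 12 + 2 + 12 + 3 + 12 = 78.
78 ÷ 11 = 7 complete bars with 1 eighth note remaining.

1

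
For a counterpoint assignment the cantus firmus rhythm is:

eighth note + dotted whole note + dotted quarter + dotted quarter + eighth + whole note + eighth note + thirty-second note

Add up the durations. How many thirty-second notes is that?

117

In thirty-second notes: eighth note = 4; dotted whole note = 48; dotted quarter = 12; dotted quarter = 12; eighth = 4; whole note = 32; eighth note = 4; thirty-second note = 1.
Sum: 4 + 48 + 12 + 12 + 4 + 32 + 4 + 1 = 117 thirty-second notes.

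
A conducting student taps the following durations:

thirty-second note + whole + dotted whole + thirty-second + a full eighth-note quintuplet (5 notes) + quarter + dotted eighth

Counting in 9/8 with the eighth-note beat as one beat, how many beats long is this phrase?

28

One eighth-note beat = 4 thirty-second notes.
In thirty-second notes: thirty-second note = 1; whole = 32; dotted whole = 48; thirty-second = 1; a full eighth-note quintuplet (5 notes) (five quintuplet eighths span one half) = 16; quarter = 8; dotted eighth = 6.
Altogether 1 + 32 + 48 + 1 + 16 + 8 + 6 = 112.
112 ÷ 4 = 28 beats.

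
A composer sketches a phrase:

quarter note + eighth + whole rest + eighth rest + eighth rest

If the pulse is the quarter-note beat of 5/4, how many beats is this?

One quarter-note beat = 2 eighth notes.
Convert each value to eighth notes: quarter note = 2; eighth = 1; whole rest = 8; eighth rest = 1; eighth rest = 1.
Sum: 2 + 1 + 8 + 1 + 1 = 13.
13 ÷ 2 = 6.5 beats.

6.5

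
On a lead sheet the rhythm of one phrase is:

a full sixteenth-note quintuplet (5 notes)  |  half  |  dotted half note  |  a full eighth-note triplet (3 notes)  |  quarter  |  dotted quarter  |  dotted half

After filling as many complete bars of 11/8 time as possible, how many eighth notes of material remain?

3

One bar of 11/8 = 11 eighth notes.
Convert each value to eighth notes: a full sixteenth-note quintuplet (5 notes) (five quintuplet sixteenths span one quarter) = 2; half = 4; dotted half note = 6; a full eighth-note triplet (3 notes) (three triplet eighths span one quarter) = 2; quarter = 2; dotted quarter = 3; dotted half = 6.
Sum: 2 + 4 + 6 + 2 + 2 + 3 + 6 = 25.
25 ÷ 11 = 2 complete bars with 3 eighth notes remaining.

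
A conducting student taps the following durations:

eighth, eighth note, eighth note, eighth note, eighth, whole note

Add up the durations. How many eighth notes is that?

13

Working in eighth notes: eighth = 1; eighth note = 1; eighth note = 1; eighth note = 1; eighth = 1; whole note = 8.
Sum: 1 + 1 + 1 + 1 + 1 + 8 = 13 eighth notes.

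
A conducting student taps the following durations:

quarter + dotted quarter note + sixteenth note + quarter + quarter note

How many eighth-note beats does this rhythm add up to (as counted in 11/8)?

One eighth-note beat = 2 sixteenth notes.
Working in sixteenth notes: quarter = 4; dotted quarter note = 6; sixteenth note = 1; quarter = 4; quarter note = 4.
Adding: 4 + 6 + 1 + 4 + 4 = 19.
19 ÷ 2 = 9.5 beats.

9.5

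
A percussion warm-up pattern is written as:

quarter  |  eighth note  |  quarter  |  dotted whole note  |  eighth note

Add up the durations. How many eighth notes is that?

In eighth notes: quarter = 2; eighth note = 1; quarter = 2; dotted whole note = 12; eighth note = 1.
Altogether 2 + 1 + 2 + 12 + 1 = 18 eighth notes.

18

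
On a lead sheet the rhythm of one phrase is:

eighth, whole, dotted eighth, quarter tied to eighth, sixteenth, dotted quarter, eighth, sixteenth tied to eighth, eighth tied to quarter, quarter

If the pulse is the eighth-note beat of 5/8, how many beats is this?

One eighth-note beat = 2 sixteenth notes.
Express everything in sixteenth notes: eighth = 2; whole = 16; dotted eighth = 3; quarter tied to eighth (quarter + eighth) = 6; sixteenth = 1; dotted quarter = 6; eighth = 2; sixteenth tied to eighth (sixteenth + eighth) = 3; eighth tied to quarter (eighth + quarter) = 6; quarter = 4.
Sum: 2 + 16 + 3 + 6 + 1 + 6 + 2 + 3 + 6 + 4 = 49.
49 ÷ 2 = 24.5 beats.

24.5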